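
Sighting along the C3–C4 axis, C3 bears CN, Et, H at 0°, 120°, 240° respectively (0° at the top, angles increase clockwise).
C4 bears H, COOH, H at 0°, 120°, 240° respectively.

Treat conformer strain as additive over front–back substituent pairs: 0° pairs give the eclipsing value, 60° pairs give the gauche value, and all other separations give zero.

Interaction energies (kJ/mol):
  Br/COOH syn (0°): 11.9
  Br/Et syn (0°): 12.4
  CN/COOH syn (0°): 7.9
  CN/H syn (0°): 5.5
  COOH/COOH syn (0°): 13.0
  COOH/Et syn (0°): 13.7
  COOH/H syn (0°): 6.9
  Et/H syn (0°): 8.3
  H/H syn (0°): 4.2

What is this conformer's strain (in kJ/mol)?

This conformer (eclipsed): CN(0°)/H(0°) eclipsed 5.5; Et(120°)/COOH(120°) eclipsed 13.7; H(240°)/H(240°) eclipsed 4.2 → 23.4 kJ/mol.

23.4 kJ/mol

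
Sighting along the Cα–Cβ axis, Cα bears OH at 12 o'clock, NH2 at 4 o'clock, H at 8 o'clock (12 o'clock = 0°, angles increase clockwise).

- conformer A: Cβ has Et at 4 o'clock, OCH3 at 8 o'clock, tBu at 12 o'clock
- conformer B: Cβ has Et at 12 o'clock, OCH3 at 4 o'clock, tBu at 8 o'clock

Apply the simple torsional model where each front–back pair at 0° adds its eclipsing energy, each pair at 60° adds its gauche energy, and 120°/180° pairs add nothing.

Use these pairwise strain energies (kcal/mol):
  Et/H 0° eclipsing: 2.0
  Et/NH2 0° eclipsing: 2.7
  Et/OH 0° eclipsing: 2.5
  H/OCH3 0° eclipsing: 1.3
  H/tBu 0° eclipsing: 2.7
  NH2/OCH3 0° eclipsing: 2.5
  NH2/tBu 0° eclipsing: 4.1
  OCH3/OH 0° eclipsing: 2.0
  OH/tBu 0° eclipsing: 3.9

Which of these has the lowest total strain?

B

A (eclipsed): OH–tBu eclipsed, NH2–Et eclipsed, H–OCH3 eclipsed; 3.9 + 2.7 + 1.3 = 7.9 kcal/mol.
B (eclipsed): OH–Et eclipsed, NH2–OCH3 eclipsed, H–tBu eclipsed; 2.5 + 2.5 + 2.7 = 7.7 kcal/mol.
B has the lowest total (7.7 kcal/mol).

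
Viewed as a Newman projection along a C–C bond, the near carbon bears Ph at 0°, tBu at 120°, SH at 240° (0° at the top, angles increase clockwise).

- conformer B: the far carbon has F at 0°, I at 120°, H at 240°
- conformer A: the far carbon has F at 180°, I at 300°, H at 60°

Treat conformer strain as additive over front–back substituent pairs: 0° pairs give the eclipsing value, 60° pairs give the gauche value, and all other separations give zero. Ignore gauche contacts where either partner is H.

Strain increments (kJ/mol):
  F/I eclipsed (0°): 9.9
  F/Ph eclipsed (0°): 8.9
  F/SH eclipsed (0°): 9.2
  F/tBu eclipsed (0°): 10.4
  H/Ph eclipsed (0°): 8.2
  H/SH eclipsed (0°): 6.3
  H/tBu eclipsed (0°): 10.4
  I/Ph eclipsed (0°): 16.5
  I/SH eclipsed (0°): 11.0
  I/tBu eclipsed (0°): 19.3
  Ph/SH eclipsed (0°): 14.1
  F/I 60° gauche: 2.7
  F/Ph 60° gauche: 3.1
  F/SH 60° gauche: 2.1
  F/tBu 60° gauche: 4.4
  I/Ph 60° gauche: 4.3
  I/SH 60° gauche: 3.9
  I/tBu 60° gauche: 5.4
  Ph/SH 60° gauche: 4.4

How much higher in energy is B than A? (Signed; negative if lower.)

B is eclipsed. Ph at 0° is eclipsed with F at 0° (8.9); tBu at 120° is eclipsed with I at 120° (19.3); SH at 240° is eclipsed with H at 240° (6.3). Total 34.5 kJ/mol.
A is staggered. Ph at 0° is gauche with I at 300° (4.3); tBu at 120° is gauche with F at 180° (4.4); SH at 240° is gauche with F at 180° (2.1); SH at 240° is gauche with I at 300° (3.9). Total 14.7 kJ/mol.
E(B) − E(A) = 34.5 − 14.7 = +19.8 kJ/mol.

+19.8 kJ/mol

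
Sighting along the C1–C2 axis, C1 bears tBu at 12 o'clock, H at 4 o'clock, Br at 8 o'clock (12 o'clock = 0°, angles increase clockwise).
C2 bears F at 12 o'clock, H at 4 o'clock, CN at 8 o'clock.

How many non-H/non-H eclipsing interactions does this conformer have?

2

Non-H eclipsing pairs: tBu(0°)/F(0°); Br(240°)/CN(240°) — 2 interactions.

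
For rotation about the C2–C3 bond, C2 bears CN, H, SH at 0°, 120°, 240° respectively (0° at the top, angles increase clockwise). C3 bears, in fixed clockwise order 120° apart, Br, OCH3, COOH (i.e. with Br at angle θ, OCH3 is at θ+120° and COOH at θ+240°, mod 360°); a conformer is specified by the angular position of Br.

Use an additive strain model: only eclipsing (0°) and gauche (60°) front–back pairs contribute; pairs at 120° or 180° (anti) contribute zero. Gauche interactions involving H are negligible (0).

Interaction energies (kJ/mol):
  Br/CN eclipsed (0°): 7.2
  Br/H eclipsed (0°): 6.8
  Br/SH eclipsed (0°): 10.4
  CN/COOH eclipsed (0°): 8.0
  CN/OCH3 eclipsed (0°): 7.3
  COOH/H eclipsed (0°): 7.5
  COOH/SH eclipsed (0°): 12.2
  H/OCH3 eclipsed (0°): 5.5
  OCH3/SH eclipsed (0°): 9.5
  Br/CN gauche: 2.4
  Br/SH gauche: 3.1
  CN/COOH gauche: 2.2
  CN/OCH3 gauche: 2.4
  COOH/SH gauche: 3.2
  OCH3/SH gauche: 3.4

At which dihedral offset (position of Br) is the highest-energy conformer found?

240°

Br at 0° (eclipsed): CN–Br eclipsed, H–OCH3 eclipsed, SH–COOH eclipsed; 7.2 + 5.5 + 12.2 = 24.9 kJ/mol.
Br at 60° (staggered): CN–Br gauche, CN–COOH gauche, SH–OCH3 gauche, SH–COOH gauche; 2.4 + 2.2 + 3.4 + 3.2 = 11.2 kJ/mol.
Br at 120° (eclipsed): CN–COOH eclipsed, H–Br eclipsed, SH–OCH3 eclipsed; 8.0 + 6.8 + 9.5 = 24.3 kJ/mol.
Br at 180° (staggered): CN–OCH3 gauche, CN–COOH gauche, SH–Br gauche, SH–OCH3 gauche; 2.4 + 2.2 + 3.1 + 3.4 = 11.1 kJ/mol.
Br at 240° (eclipsed): CN–OCH3 eclipsed, H–COOH eclipsed, SH–Br eclipsed; 7.3 + 7.5 + 10.4 = 25.2 kJ/mol.
Br at 300° (staggered): CN–Br gauche, CN–OCH3 gauche, SH–Br gauche, SH–COOH gauche; 2.4 + 2.4 + 3.1 + 3.2 = 11.1 kJ/mol.
The maximum (25.2 kJ/mol) occurs with Br at 240°.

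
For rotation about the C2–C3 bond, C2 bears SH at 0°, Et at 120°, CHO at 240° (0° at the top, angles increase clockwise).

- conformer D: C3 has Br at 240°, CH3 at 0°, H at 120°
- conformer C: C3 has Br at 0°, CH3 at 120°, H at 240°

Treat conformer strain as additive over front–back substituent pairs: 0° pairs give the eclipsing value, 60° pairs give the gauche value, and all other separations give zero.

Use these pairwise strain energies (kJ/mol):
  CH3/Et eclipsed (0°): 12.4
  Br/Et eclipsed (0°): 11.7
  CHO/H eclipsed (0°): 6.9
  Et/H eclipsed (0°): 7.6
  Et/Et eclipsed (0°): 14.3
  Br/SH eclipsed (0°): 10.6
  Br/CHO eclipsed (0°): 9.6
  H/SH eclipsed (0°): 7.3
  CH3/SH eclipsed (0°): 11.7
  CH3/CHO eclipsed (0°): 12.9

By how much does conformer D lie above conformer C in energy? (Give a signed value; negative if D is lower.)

D (eclipsed): SH–CH3 eclipsed, Et–H eclipsed, CHO–Br eclipsed; 11.7 + 7.6 + 9.6 = 28.9 kJ/mol.
C (eclipsed): SH–Br eclipsed, Et–CH3 eclipsed, CHO–H eclipsed; 10.6 + 12.4 + 6.9 = 29.9 kJ/mol.
E(D) − E(C) = 28.9 − 29.9 = -1.0 kJ/mol.

-1.0 kJ/mol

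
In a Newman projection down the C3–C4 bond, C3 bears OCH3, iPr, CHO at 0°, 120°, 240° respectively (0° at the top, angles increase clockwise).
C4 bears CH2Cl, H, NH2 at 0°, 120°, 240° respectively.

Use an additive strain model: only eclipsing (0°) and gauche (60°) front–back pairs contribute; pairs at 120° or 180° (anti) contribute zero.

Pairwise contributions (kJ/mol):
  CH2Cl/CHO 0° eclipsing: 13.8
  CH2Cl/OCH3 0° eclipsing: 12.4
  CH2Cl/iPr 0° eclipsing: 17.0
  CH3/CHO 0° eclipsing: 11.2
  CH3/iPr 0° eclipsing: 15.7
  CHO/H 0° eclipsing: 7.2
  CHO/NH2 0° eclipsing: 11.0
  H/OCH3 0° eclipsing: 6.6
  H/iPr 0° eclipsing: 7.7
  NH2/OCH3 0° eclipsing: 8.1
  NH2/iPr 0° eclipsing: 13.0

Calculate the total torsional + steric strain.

31.1 kJ/mol

This conformer (eclipsed): OCH3(0°)/CH2Cl(0°) eclipsed 12.4; iPr(120°)/H(120°) eclipsed 7.7; CHO(240°)/NH2(240°) eclipsed 11.0 → 31.1 kJ/mol.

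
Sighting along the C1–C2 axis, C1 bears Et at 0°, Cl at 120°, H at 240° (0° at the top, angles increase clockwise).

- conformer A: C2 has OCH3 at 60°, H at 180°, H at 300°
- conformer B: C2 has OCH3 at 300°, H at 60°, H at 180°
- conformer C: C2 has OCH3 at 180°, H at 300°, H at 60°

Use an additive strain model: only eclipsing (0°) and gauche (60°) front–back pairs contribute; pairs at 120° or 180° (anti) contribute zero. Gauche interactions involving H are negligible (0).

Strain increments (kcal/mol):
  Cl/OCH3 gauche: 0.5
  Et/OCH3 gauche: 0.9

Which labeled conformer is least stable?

A (staggered): Et–OCH3 gauche, Cl–OCH3 gauche; 0.9 + 0.5 = 1.4 kcal/mol.
B (staggered): Et–OCH3 gauche; 0.9 = 0.9 kcal/mol.
C (staggered): Cl–OCH3 gauche; 0.5 = 0.5 kcal/mol.
A has the highest total (1.4 kcal/mol).

A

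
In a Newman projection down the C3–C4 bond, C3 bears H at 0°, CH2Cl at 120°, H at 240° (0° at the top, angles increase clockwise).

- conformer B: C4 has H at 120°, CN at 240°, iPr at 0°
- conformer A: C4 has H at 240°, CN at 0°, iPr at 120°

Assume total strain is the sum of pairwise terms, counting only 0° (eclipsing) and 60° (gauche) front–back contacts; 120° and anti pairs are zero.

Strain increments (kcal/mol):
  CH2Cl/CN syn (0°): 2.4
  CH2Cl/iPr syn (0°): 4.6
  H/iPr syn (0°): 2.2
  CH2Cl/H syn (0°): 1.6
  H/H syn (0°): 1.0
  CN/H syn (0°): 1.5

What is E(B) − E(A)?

-1.8 kcal/mol

B (eclipsed): H(0°)/iPr(0°) eclipsed 2.2; CH2Cl(120°)/H(120°) eclipsed 1.6; H(240°)/CN(240°) eclipsed 1.5 → 5.3 kcal/mol.
A (eclipsed): H(0°)/CN(0°) eclipsed 1.5; CH2Cl(120°)/iPr(120°) eclipsed 4.6; H(240°)/H(240°) eclipsed 1.0 → 7.1 kcal/mol.
E(B) − E(A) = 5.3 − 7.1 = -1.8 kcal/mol.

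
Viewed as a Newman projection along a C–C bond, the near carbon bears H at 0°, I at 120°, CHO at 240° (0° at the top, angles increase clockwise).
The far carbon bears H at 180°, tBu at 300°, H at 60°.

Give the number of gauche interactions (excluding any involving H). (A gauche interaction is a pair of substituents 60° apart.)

Non-H gauche pairs: CHO(240°)/tBu(300°) — 1 interaction.

1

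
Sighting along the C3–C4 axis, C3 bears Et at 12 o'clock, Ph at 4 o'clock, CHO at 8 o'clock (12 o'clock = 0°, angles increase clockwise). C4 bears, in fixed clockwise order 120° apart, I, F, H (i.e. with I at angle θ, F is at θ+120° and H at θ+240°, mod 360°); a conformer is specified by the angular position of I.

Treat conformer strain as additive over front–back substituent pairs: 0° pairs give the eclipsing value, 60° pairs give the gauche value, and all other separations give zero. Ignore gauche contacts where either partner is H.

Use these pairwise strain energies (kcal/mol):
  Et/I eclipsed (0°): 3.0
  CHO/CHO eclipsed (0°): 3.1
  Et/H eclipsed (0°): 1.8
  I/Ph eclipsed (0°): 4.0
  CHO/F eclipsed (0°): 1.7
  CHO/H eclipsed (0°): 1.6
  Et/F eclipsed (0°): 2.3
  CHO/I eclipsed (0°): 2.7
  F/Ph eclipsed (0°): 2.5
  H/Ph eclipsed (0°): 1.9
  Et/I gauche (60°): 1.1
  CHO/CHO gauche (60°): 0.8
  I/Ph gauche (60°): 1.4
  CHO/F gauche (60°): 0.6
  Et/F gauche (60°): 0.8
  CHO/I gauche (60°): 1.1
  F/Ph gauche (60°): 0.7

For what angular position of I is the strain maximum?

120°

I at 0° (eclipsed): Et–I eclipsed, Ph–F eclipsed, CHO–H eclipsed; 3.0 + 2.5 + 1.6 = 7.1 kcal/mol.
I at 60° (staggered): Et–I gauche, Ph–I gauche, Ph–F gauche, CHO–F gauche; 1.1 + 1.4 + 0.7 + 0.6 = 3.8 kcal/mol.
I at 120° (eclipsed): Et–H eclipsed, Ph–I eclipsed, CHO–F eclipsed; 1.8 + 4.0 + 1.7 = 7.5 kcal/mol.
I at 180° (staggered): Et–F gauche, Ph–I gauche, CHO–I gauche, CHO–F gauche; 0.8 + 1.4 + 1.1 + 0.6 = 3.9 kcal/mol.
I at 240° (eclipsed): Et–F eclipsed, Ph–H eclipsed, CHO–I eclipsed; 2.3 + 1.9 + 2.7 = 6.9 kcal/mol.
I at 300° (staggered): Et–I gauche, Et–F gauche, Ph–F gauche, CHO–I gauche; 1.1 + 0.8 + 0.7 + 1.1 = 3.7 kcal/mol.
The maximum (7.5 kcal/mol) occurs with I at 120°.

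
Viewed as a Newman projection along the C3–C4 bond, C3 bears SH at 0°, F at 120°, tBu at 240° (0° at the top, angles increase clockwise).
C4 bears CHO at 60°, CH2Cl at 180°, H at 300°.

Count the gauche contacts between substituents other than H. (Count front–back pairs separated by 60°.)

Non-H gauche pairs: SH(0°)/CHO(60°); F(120°)/CHO(60°); F(120°)/CH2Cl(180°); tBu(240°)/CH2Cl(180°) — 4 interactions.

4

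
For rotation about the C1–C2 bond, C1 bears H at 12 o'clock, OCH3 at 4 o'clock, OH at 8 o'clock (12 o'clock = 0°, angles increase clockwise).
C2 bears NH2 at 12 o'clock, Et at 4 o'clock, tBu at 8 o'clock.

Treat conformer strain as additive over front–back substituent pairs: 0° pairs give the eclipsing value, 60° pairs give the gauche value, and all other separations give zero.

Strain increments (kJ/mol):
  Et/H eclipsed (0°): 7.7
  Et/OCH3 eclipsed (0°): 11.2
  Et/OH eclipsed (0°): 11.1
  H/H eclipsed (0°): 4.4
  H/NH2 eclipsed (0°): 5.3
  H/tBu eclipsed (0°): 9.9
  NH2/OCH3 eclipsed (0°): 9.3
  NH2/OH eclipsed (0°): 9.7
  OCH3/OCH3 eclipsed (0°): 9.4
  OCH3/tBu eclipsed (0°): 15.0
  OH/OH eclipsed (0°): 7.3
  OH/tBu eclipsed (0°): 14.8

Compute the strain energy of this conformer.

This conformer (eclipsed): H–NH2 eclipsed, OCH3–Et eclipsed, OH–tBu eclipsed; 5.3 + 11.2 + 14.8 = 31.3 kJ/mol.

31.3 kJ/mol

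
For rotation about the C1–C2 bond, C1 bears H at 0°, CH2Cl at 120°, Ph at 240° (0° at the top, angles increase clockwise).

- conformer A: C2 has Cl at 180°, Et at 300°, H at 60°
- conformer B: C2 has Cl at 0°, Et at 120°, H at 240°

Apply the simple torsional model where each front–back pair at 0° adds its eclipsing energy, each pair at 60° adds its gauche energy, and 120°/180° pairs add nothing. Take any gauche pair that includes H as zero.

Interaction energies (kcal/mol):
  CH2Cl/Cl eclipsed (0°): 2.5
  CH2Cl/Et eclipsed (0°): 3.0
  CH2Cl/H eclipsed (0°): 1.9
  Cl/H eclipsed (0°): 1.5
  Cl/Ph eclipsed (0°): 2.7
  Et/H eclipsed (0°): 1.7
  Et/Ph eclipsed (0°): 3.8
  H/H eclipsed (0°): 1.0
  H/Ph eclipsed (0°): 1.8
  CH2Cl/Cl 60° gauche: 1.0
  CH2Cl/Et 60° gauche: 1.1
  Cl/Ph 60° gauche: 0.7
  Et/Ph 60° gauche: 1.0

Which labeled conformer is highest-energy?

B

A (staggered): CH2Cl(120°)/Cl(180°) gauche 1.0; Ph(240°)/Cl(180°) gauche 0.7; Ph(240°)/Et(300°) gauche 1.0 → 2.7 kcal/mol.
B (eclipsed): H(0°)/Cl(0°) eclipsed 1.5; CH2Cl(120°)/Et(120°) eclipsed 3.0; Ph(240°)/H(240°) eclipsed 1.8 → 6.3 kcal/mol.
B has the highest total (6.3 kcal/mol).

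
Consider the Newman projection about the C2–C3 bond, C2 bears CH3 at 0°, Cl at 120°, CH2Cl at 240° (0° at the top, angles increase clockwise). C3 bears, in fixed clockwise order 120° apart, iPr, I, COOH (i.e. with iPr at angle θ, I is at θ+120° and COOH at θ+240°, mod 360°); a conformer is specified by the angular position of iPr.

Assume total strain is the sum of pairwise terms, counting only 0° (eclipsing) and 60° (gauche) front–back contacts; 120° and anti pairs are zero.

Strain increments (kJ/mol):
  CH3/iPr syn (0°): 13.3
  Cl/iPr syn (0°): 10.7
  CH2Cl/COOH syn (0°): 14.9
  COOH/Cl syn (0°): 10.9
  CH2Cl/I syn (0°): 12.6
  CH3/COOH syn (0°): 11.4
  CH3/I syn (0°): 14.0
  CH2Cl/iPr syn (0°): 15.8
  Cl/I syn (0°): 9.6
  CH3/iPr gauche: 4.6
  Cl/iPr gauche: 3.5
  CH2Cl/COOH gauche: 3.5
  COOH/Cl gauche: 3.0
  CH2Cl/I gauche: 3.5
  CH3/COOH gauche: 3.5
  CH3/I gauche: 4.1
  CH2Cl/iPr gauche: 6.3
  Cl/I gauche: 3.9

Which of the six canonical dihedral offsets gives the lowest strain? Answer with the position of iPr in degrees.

iPr at 0° (eclipsed): CH3–iPr eclipsed, Cl–I eclipsed, CH2Cl–COOH eclipsed; 13.3 + 9.6 + 14.9 = 37.8 kJ/mol.
iPr at 60° (staggered): CH3–iPr gauche, CH3–COOH gauche, Cl–iPr gauche, Cl–I gauche, CH2Cl–I gauche, CH2Cl–COOH gauche; 4.6 + 3.5 + 3.5 + 3.9 + 3.5 + 3.5 = 22.5 kJ/mol.
iPr at 120° (eclipsed): CH3–COOH eclipsed, Cl–iPr eclipsed, CH2Cl–I eclipsed; 11.4 + 10.7 + 12.6 = 34.7 kJ/mol.
iPr at 180° (staggered): CH3–I gauche, CH3–COOH gauche, Cl–iPr gauche, Cl–COOH gauche, CH2Cl–iPr gauche, CH2Cl–I gauche; 4.1 + 3.5 + 3.5 + 3.0 + 6.3 + 3.5 = 23.9 kJ/mol.
iPr at 240° (eclipsed): CH3–I eclipsed, Cl–COOH eclipsed, CH2Cl–iPr eclipsed; 14.0 + 10.9 + 15.8 = 40.7 kJ/mol.
iPr at 300° (staggered): CH3–iPr gauche, CH3–I gauche, Cl–I gauche, Cl–COOH gauche, CH2Cl–iPr gauche, CH2Cl–COOH gauche; 4.6 + 4.1 + 3.9 + 3.0 + 6.3 + 3.5 = 25.4 kJ/mol.
The minimum (22.5 kJ/mol) occurs with iPr at 60°.

60°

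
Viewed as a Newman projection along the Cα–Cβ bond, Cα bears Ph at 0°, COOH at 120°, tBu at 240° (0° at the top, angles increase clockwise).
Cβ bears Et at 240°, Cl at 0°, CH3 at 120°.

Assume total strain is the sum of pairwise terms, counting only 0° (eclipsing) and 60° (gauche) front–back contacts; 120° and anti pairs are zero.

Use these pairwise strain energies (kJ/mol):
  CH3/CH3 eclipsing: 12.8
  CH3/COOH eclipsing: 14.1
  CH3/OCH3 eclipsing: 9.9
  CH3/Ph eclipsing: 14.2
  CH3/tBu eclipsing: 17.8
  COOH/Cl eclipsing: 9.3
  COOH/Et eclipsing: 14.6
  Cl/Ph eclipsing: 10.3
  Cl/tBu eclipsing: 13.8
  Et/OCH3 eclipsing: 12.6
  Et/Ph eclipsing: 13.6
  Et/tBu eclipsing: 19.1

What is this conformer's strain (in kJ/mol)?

This conformer (eclipsed): Ph(0°)/Cl(0°) eclipsed 10.3; COOH(120°)/CH3(120°) eclipsed 14.1; tBu(240°)/Et(240°) eclipsed 19.1 → 43.5 kJ/mol.

43.5 kJ/mol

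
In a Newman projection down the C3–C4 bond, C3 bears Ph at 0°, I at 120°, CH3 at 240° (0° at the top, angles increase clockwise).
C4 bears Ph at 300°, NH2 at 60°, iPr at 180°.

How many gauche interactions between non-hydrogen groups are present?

6

Non-H gauche pairs: Ph(0°)/Ph(300°); Ph(0°)/NH2(60°); I(120°)/NH2(60°); I(120°)/iPr(180°); CH3(240°)/Ph(300°); CH3(240°)/iPr(180°) — 6 interactions.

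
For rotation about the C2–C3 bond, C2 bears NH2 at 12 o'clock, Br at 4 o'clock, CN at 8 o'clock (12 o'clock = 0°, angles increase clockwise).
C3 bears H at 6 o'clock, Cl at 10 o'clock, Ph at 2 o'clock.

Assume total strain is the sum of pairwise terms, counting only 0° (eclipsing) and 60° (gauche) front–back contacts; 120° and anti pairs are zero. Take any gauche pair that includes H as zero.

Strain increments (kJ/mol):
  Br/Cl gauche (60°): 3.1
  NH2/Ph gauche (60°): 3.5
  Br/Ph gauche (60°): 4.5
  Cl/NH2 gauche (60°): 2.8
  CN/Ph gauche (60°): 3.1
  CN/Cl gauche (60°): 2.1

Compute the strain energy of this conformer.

This conformer (staggered): NH2(0°)/Cl(300°) gauche 2.8; NH2(0°)/Ph(60°) gauche 3.5; Br(120°)/Ph(60°) gauche 4.5; CN(240°)/Cl(300°) gauche 2.1 → 12.9 kJ/mol.

12.9 kJ/mol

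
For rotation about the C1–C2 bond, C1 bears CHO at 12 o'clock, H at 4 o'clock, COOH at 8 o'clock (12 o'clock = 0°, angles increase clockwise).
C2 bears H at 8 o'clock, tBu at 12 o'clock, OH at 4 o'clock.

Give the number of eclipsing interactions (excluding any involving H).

Non-H eclipsing pairs: CHO(0°)/tBu(0°) — 1 interaction.

1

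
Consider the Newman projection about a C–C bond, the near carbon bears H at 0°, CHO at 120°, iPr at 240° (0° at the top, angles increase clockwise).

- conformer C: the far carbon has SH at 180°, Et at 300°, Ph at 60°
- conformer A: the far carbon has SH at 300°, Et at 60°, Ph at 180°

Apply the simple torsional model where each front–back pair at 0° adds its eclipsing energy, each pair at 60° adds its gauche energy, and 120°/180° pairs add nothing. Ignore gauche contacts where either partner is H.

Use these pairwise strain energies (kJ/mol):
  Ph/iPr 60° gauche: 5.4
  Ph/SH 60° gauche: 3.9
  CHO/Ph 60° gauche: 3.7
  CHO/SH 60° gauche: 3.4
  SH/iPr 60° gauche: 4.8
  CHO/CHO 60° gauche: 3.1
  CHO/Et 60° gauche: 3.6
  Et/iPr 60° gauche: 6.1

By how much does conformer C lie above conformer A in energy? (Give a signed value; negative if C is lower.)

+0.5 kJ/mol

C is staggered. CHO at 120° is gauche with SH at 180° (3.4); CHO at 120° is gauche with Ph at 60° (3.7); iPr at 240° is gauche with SH at 180° (4.8); iPr at 240° is gauche with Et at 300° (6.1). Total 18.0 kJ/mol.
A is staggered. CHO at 120° is gauche with Et at 60° (3.6); CHO at 120° is gauche with Ph at 180° (3.7); iPr at 240° is gauche with SH at 300° (4.8); iPr at 240° is gauche with Ph at 180° (5.4). Total 17.5 kJ/mol.
E(C) − E(A) = 18.0 − 17.5 = +0.5 kJ/mol.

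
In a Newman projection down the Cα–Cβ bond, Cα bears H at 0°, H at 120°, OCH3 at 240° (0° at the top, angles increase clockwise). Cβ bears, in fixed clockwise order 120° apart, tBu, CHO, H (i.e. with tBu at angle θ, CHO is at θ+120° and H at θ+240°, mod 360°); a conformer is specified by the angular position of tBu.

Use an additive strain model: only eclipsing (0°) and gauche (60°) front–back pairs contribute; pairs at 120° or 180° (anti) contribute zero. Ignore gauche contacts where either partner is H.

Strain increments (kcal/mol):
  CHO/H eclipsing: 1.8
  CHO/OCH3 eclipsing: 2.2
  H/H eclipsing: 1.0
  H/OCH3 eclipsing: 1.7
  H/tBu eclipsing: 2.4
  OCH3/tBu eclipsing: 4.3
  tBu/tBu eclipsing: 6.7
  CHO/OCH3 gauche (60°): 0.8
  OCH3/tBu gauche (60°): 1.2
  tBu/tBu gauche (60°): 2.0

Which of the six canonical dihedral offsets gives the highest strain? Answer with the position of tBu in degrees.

tBu at 0° (eclipsed): H–tBu eclipsed, H–CHO eclipsed, OCH3–H eclipsed; 2.4 + 1.8 + 1.7 = 5.9 kcal/mol.
tBu at 60° (staggered): OCH3–CHO gauche; 0.8 = 0.8 kcal/mol.
tBu at 120° (eclipsed): H–H eclipsed, H–tBu eclipsed, OCH3–CHO eclipsed; 1.0 + 2.4 + 2.2 = 5.6 kcal/mol.
tBu at 180° (staggered): OCH3–tBu gauche, OCH3–CHO gauche; 1.2 + 0.8 = 2.0 kcal/mol.
tBu at 240° (eclipsed): H–CHO eclipsed, H–H eclipsed, OCH3–tBu eclipsed; 1.8 + 1.0 + 4.3 = 7.1 kcal/mol.
tBu at 300° (staggered): OCH3–tBu gauche; 1.2 = 1.2 kcal/mol.
The maximum (7.1 kcal/mol) occurs with tBu at 240°.

240°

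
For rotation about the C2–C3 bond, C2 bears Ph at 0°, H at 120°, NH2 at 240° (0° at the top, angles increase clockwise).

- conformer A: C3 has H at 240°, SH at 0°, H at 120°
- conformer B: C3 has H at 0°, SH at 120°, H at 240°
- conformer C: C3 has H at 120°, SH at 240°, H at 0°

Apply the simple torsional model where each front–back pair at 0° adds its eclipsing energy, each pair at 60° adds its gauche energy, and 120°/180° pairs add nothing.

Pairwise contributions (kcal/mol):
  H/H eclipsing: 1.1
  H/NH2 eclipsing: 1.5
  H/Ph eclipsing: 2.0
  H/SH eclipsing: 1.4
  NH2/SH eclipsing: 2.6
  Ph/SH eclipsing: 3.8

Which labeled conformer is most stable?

B

A (eclipsed): Ph–SH eclipsed, H–H eclipsed, NH2–H eclipsed; 3.8 + 1.1 + 1.5 = 6.4 kcal/mol.
B (eclipsed): Ph–H eclipsed, H–SH eclipsed, NH2–H eclipsed; 2.0 + 1.4 + 1.5 = 4.9 kcal/mol.
C (eclipsed): Ph–H eclipsed, H–H eclipsed, NH2–SH eclipsed; 2.0 + 1.1 + 2.6 = 5.7 kcal/mol.
B has the lowest total (4.9 kcal/mol).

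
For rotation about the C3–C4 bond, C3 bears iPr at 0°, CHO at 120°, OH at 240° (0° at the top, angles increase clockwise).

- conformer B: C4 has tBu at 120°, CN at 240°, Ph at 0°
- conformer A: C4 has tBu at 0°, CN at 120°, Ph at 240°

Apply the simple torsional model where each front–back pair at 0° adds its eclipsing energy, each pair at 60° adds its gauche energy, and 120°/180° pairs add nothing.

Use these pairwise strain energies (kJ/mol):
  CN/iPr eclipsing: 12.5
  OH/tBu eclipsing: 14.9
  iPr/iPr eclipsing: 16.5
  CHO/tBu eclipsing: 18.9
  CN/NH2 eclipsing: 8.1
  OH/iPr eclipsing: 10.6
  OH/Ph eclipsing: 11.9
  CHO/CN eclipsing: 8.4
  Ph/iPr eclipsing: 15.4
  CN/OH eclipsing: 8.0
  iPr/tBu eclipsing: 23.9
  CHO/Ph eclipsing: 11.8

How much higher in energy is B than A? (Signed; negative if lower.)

-1.9 kJ/mol

B (eclipsed): iPr–Ph eclipsed, CHO–tBu eclipsed, OH–CN eclipsed; 15.4 + 18.9 + 8.0 = 42.3 kJ/mol.
A (eclipsed): iPr–tBu eclipsed, CHO–CN eclipsed, OH–Ph eclipsed; 23.9 + 8.4 + 11.9 = 44.2 kJ/mol.
E(B) − E(A) = 42.3 − 44.2 = -1.9 kJ/mol.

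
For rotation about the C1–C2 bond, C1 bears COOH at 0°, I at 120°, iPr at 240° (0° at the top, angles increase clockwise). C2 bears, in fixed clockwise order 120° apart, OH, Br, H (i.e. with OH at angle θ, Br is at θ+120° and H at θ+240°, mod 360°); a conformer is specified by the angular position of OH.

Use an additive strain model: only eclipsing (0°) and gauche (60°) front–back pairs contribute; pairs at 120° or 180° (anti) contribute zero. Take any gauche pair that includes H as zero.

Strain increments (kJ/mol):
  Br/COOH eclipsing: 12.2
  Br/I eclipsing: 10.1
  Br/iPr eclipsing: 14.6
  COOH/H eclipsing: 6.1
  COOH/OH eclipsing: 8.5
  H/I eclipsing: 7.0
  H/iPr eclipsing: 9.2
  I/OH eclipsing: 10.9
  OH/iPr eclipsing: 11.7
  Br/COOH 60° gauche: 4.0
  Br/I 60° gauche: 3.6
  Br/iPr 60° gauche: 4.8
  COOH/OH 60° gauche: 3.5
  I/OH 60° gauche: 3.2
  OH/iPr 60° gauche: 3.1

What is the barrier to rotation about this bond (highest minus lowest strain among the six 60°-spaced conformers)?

17.4 kJ/mol

OH at 0° (eclipsed): COOH–OH eclipsed, I–Br eclipsed, iPr–H eclipsed; 8.5 + 10.1 + 9.2 = 27.8 kJ/mol.
OH at 60° (staggered): COOH–OH gauche, I–OH gauche, I–Br gauche, iPr–Br gauche; 3.5 + 3.2 + 3.6 + 4.8 = 15.1 kJ/mol.
OH at 120° (eclipsed): COOH–H eclipsed, I–OH eclipsed, iPr–Br eclipsed; 6.1 + 10.9 + 14.6 = 31.6 kJ/mol.
OH at 180° (staggered): COOH–Br gauche, I–OH gauche, iPr–OH gauche, iPr–Br gauche; 4.0 + 3.2 + 3.1 + 4.8 = 15.1 kJ/mol.
OH at 240° (eclipsed): COOH–Br eclipsed, I–H eclipsed, iPr–OH eclipsed; 12.2 + 7.0 + 11.7 = 30.9 kJ/mol.
OH at 300° (staggered): COOH–OH gauche, COOH–Br gauche, I–Br gauche, iPr–OH gauche; 3.5 + 4.0 + 3.6 + 3.1 = 14.2 kJ/mol.
Max at 120° (31.6 kJ/mol), min at 300° (14.2 kJ/mol); barrier = 17.4 kJ/mol.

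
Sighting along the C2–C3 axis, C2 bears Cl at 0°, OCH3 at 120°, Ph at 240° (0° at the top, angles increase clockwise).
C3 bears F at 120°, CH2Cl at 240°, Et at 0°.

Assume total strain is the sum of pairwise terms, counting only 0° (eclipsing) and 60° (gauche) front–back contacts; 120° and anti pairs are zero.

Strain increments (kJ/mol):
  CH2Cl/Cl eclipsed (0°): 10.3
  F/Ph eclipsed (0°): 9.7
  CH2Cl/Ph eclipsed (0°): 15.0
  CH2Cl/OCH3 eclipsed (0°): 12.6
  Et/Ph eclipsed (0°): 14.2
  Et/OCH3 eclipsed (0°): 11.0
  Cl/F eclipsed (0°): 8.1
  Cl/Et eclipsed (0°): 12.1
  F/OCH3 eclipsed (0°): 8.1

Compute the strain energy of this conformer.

35.2 kJ/mol

This conformer (eclipsed): Cl(0°)/Et(0°) eclipsed 12.1; OCH3(120°)/F(120°) eclipsed 8.1; Ph(240°)/CH2Cl(240°) eclipsed 15.0 → 35.2 kJ/mol.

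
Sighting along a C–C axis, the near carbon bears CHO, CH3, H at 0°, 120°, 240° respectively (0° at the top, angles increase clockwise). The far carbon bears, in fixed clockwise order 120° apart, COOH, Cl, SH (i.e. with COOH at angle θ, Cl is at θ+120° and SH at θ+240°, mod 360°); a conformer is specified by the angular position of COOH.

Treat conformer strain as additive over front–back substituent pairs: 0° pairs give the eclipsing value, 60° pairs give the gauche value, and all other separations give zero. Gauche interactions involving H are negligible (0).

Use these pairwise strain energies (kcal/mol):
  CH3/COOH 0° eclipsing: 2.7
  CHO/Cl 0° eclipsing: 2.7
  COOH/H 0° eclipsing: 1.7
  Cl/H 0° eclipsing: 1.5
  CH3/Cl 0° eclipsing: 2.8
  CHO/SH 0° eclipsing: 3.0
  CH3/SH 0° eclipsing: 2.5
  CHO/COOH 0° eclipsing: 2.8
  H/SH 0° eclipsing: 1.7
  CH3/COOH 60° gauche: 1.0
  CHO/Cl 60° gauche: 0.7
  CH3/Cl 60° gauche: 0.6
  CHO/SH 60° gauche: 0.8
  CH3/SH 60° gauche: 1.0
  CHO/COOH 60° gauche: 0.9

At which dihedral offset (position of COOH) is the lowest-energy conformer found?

300°

COOH at 0° (eclipsed): CHO(0°)/COOH(0°) eclipsed 2.8; CH3(120°)/Cl(120°) eclipsed 2.8; H(240°)/SH(240°) eclipsed 1.7 → 7.3 kcal/mol.
COOH at 60° (staggered): CHO(0°)/COOH(60°) gauche 0.9; CHO(0°)/SH(300°) gauche 0.8; CH3(120°)/COOH(60°) gauche 1.0; CH3(120°)/Cl(180°) gauche 0.6 → 3.3 kcal/mol.
COOH at 120° (eclipsed): CHO(0°)/SH(0°) eclipsed 3.0; CH3(120°)/COOH(120°) eclipsed 2.7; H(240°)/Cl(240°) eclipsed 1.5 → 7.2 kcal/mol.
COOH at 180° (staggered): CHO(0°)/Cl(300°) gauche 0.7; CHO(0°)/SH(60°) gauche 0.8; CH3(120°)/COOH(180°) gauche 1.0; CH3(120°)/SH(60°) gauche 1.0 → 3.5 kcal/mol.
COOH at 240° (eclipsed): CHO(0°)/Cl(0°) eclipsed 2.7; CH3(120°)/SH(120°) eclipsed 2.5; H(240°)/COOH(240°) eclipsed 1.7 → 6.9 kcal/mol.
COOH at 300° (staggered): CHO(0°)/COOH(300°) gauche 0.9; CHO(0°)/Cl(60°) gauche 0.7; CH3(120°)/Cl(60°) gauche 0.6; CH3(120°)/SH(180°) gauche 1.0 → 3.2 kcal/mol.
The minimum (3.2 kcal/mol) occurs with COOH at 300°.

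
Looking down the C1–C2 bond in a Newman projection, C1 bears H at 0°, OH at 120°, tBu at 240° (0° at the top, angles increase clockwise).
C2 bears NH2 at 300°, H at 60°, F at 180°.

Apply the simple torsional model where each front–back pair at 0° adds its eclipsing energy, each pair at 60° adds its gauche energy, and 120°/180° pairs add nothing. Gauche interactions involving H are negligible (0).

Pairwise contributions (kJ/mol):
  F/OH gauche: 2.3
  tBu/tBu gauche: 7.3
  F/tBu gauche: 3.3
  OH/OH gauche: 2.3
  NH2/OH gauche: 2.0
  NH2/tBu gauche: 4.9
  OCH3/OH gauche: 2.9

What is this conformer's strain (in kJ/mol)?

This conformer (staggered): OH(120°)/F(180°) gauche 2.3; tBu(240°)/NH2(300°) gauche 4.9; tBu(240°)/F(180°) gauche 3.3 → 10.5 kJ/mol.

10.5 kJ/mol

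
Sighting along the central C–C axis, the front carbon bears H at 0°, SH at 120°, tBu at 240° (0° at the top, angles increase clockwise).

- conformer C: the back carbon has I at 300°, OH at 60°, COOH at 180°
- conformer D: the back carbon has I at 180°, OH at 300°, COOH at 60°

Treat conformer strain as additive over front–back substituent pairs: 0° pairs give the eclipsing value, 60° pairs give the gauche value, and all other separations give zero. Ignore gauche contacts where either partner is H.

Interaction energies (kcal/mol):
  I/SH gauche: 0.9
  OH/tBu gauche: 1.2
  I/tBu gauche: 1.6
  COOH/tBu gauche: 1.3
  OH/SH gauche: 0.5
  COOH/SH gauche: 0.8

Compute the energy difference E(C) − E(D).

-0.3 kcal/mol

C (staggered): SH(120°)/OH(60°) gauche 0.5; SH(120°)/COOH(180°) gauche 0.8; tBu(240°)/I(300°) gauche 1.6; tBu(240°)/COOH(180°) gauche 1.3 → 4.2 kcal/mol.
D (staggered): SH(120°)/I(180°) gauche 0.9; SH(120°)/COOH(60°) gauche 0.8; tBu(240°)/I(180°) gauche 1.6; tBu(240°)/OH(300°) gauche 1.2 → 4.5 kcal/mol.
E(C) − E(D) = 4.2 − 4.5 = -0.3 kcal/mol.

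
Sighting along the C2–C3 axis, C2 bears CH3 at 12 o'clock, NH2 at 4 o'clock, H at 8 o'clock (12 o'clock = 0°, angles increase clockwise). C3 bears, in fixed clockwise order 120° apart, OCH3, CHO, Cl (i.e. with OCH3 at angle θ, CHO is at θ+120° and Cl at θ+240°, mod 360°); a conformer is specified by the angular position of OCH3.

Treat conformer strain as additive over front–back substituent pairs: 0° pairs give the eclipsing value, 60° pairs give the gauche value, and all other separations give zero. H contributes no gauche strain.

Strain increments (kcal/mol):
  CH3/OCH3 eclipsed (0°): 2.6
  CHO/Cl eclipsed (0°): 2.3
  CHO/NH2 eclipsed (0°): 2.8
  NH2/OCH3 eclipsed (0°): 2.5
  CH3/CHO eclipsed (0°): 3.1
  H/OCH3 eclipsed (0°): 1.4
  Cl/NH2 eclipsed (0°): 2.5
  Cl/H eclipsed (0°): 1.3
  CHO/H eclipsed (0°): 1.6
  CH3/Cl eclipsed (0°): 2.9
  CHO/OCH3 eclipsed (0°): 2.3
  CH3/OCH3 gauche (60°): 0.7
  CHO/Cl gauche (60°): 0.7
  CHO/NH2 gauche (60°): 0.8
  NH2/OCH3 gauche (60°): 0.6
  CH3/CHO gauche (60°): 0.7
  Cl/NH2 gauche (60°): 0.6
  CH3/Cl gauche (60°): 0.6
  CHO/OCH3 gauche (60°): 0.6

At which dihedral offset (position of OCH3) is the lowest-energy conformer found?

180°

OCH3 at 0° (eclipsed): CH3–OCH3 eclipsed, NH2–CHO eclipsed, H–Cl eclipsed; 2.6 + 2.8 + 1.3 = 6.7 kcal/mol.
OCH3 at 60° (staggered): CH3–OCH3 gauche, CH3–Cl gauche, NH2–OCH3 gauche, NH2–CHO gauche; 0.7 + 0.6 + 0.6 + 0.8 = 2.7 kcal/mol.
OCH3 at 120° (eclipsed): CH3–Cl eclipsed, NH2–OCH3 eclipsed, H–CHO eclipsed; 2.9 + 2.5 + 1.6 = 7.0 kcal/mol.
OCH3 at 180° (staggered): CH3–CHO gauche, CH3–Cl gauche, NH2–OCH3 gauche, NH2–Cl gauche; 0.7 + 0.6 + 0.6 + 0.6 = 2.5 kcal/mol.
OCH3 at 240° (eclipsed): CH3–CHO eclipsed, NH2–Cl eclipsed, H–OCH3 eclipsed; 3.1 + 2.5 + 1.4 = 7.0 kcal/mol.
OCH3 at 300° (staggered): CH3–OCH3 gauche, CH3–CHO gauche, NH2–CHO gauche, NH2–Cl gauche; 0.7 + 0.7 + 0.8 + 0.6 = 2.8 kcal/mol.
The minimum (2.5 kcal/mol) occurs with OCH3 at 180°.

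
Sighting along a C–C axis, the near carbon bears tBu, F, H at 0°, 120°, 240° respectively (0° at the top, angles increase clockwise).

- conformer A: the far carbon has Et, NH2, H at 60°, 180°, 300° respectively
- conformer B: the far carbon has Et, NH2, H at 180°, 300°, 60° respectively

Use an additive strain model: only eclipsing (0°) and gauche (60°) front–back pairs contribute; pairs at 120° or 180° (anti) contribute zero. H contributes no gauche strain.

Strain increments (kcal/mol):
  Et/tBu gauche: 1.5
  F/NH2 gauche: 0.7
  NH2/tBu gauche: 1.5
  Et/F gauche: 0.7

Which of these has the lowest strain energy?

A is staggered. tBu at 0° is gauche with Et at 60° (1.5); F at 120° is gauche with Et at 60° (0.7); F at 120° is gauche with NH2 at 180° (0.7). Total 2.9 kcal/mol.
B is staggered. tBu at 0° is gauche with NH2 at 300° (1.5); F at 120° is gauche with Et at 180° (0.7). Total 2.2 kcal/mol.
B has the lowest total (2.2 kcal/mol).

B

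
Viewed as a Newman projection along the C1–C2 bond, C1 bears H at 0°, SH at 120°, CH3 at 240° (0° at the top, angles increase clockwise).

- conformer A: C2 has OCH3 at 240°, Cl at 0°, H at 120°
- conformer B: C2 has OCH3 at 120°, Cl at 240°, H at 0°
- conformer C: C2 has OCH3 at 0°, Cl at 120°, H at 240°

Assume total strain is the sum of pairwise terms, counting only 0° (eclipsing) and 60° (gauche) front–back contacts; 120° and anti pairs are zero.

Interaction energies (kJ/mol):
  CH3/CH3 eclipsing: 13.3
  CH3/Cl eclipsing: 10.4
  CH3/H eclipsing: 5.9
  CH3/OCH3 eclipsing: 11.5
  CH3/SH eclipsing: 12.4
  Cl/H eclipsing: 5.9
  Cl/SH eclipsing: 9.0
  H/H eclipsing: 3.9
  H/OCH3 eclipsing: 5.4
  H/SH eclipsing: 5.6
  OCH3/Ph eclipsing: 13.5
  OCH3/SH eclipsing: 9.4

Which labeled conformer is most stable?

C

A (eclipsed): H(0°)/Cl(0°) eclipsed 5.9; SH(120°)/H(120°) eclipsed 5.6; CH3(240°)/OCH3(240°) eclipsed 11.5 → 23.0 kJ/mol.
B (eclipsed): H(0°)/H(0°) eclipsed 3.9; SH(120°)/OCH3(120°) eclipsed 9.4; CH3(240°)/Cl(240°) eclipsed 10.4 → 23.7 kJ/mol.
C (eclipsed): H(0°)/OCH3(0°) eclipsed 5.4; SH(120°)/Cl(120°) eclipsed 9.0; CH3(240°)/H(240°) eclipsed 5.9 → 20.3 kJ/mol.
C has the lowest total (20.3 kJ/mol).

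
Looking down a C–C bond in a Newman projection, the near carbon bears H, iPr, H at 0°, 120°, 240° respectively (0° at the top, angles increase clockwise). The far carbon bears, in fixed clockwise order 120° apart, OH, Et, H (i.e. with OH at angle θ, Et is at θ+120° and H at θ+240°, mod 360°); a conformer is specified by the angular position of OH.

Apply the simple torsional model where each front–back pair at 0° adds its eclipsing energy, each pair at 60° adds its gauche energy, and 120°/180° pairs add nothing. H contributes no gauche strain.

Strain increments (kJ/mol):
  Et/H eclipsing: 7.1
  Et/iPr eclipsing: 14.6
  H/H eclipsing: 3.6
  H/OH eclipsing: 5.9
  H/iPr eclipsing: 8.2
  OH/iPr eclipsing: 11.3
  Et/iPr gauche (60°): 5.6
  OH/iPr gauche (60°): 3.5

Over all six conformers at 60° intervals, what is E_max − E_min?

OH at 0° (eclipsed): H(0°)/OH(0°) eclipsed 5.9; iPr(120°)/Et(120°) eclipsed 14.6; H(240°)/H(240°) eclipsed 3.6 → 24.1 kJ/mol.
OH at 60° (staggered): iPr(120°)/OH(60°) gauche 3.5; iPr(120°)/Et(180°) gauche 5.6 → 9.1 kJ/mol.
OH at 120° (eclipsed): H(0°)/H(0°) eclipsed 3.6; iPr(120°)/OH(120°) eclipsed 11.3; H(240°)/Et(240°) eclipsed 7.1 → 22.0 kJ/mol.
OH at 180° (staggered): iPr(120°)/OH(180°) gauche 3.5 → 3.5 kJ/mol.
OH at 240° (eclipsed): H(0°)/Et(0°) eclipsed 7.1; iPr(120°)/H(120°) eclipsed 8.2; H(240°)/OH(240°) eclipsed 5.9 → 21.2 kJ/mol.
OH at 300° (staggered): iPr(120°)/Et(60°) gauche 5.6 → 5.6 kJ/mol.
Max at 0° (24.1 kJ/mol), min at 180° (3.5 kJ/mol); barrier = 20.6 kJ/mol.

20.6 kJ/mol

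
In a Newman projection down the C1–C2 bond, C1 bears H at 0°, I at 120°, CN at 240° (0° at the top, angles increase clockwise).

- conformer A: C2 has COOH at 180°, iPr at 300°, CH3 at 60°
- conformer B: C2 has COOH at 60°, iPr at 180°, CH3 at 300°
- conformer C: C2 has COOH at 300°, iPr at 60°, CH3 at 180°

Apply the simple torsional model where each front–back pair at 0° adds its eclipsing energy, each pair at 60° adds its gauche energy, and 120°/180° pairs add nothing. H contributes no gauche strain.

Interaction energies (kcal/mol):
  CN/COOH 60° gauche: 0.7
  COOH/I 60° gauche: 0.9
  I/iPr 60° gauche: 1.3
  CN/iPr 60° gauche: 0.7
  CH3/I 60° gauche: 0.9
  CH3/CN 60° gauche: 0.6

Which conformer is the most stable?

A (staggered): I–COOH gauche, I–CH3 gauche, CN–COOH gauche, CN–iPr gauche; 0.9 + 0.9 + 0.7 + 0.7 = 3.2 kcal/mol.
B (staggered): I–COOH gauche, I–iPr gauche, CN–iPr gauche, CN–CH3 gauche; 0.9 + 1.3 + 0.7 + 0.6 = 3.5 kcal/mol.
C (staggered): I–iPr gauche, I–CH3 gauche, CN–COOH gauche, CN–CH3 gauche; 1.3 + 0.9 + 0.7 + 0.6 = 3.5 kcal/mol.
A has the lowest total (3.2 kcal/mol).

A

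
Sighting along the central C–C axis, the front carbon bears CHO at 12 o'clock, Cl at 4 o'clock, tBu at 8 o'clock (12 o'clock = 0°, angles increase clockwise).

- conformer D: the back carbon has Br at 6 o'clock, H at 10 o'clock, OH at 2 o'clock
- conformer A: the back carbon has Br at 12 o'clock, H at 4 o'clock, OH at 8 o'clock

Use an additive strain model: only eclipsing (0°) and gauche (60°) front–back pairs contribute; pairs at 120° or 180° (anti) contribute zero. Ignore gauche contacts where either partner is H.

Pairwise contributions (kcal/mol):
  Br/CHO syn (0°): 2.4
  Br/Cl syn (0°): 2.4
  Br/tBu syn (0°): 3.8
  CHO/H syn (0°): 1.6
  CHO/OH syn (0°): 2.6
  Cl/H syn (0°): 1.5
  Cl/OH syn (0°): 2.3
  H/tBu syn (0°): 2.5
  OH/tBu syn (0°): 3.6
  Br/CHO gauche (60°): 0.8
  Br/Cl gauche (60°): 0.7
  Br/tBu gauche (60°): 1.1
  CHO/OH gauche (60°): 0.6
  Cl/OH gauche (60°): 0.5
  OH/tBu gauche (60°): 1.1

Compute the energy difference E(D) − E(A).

-4.6 kcal/mol

D (staggered): CHO(0°)/OH(60°) gauche 0.6; Cl(120°)/Br(180°) gauche 0.7; Cl(120°)/OH(60°) gauche 0.5; tBu(240°)/Br(180°) gauche 1.1 → 2.9 kcal/mol.
A (eclipsed): CHO(0°)/Br(0°) eclipsed 2.4; Cl(120°)/H(120°) eclipsed 1.5; tBu(240°)/OH(240°) eclipsed 3.6 → 7.5 kcal/mol.
E(D) − E(A) = 2.9 − 7.5 = -4.6 kcal/mol.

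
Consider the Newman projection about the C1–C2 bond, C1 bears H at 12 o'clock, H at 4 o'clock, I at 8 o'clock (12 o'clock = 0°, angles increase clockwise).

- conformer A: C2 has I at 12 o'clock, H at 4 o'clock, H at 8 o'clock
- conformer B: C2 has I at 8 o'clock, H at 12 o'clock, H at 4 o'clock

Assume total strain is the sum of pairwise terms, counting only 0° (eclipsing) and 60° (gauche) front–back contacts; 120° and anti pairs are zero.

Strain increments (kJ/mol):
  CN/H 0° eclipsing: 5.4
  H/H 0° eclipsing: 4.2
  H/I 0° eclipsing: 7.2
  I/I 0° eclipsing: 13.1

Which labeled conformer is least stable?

B

A (eclipsed): H–I eclipsed, H–H eclipsed, I–H eclipsed; 7.2 + 4.2 + 7.2 = 18.6 kJ/mol.
B (eclipsed): H–H eclipsed, H–H eclipsed, I–I eclipsed; 4.2 + 4.2 + 13.1 = 21.5 kJ/mol.
B has the highest total (21.5 kJ/mol).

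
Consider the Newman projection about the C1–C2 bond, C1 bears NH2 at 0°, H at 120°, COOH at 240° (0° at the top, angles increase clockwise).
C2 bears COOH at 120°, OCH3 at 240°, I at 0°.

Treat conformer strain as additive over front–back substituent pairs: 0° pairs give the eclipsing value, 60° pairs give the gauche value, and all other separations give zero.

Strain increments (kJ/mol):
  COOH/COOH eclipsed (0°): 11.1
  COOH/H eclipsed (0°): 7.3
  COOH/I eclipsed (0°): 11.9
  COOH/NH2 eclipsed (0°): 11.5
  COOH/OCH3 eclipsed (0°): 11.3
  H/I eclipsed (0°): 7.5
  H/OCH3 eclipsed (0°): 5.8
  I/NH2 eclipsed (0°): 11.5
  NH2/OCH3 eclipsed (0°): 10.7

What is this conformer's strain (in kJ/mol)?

This conformer (eclipsed): NH2(0°)/I(0°) eclipsed 11.5; H(120°)/COOH(120°) eclipsed 7.3; COOH(240°)/OCH3(240°) eclipsed 11.3 → 30.1 kJ/mol.

30.1 kJ/mol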